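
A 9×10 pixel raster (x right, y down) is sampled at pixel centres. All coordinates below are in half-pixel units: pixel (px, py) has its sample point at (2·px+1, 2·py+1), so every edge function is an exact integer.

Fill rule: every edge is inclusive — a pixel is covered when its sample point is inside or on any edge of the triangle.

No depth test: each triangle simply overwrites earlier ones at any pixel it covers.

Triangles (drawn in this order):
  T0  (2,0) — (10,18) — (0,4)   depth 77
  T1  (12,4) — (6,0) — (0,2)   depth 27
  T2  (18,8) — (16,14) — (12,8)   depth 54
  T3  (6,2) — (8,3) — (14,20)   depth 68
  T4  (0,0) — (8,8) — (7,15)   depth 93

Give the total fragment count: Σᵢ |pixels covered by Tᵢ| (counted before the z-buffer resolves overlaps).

T0:
  2·area = 68
  edge (2, 0)→(10, 18): d=(8,18) inclusive
  edge (10, 18)→(0, 4): d=(-10,-14) inclusive
  edge (0, 4)→(2, 0): d=(2,-4) inclusive
    (0,1)@(1, 3): e=[42,24,2] → X
    (1,1)@(3, 3): e=[6,52,10] → X
    (2,1)@(5, 3): e=[-30,80,18] → .
    (0,2)@(1, 5): e=[58,4,6] → X
    (2,2)@(5, 5): e=[-14,60,22] → .
    (0,3)@(1, 7): e=[74,-16,10] → .
    (1,3)@(3, 7): e=[38,12,18] → X
    (2,3)@(5, 7): e=[2,40,26] → X
    (3,3)@(7, 7): e=[-34,68,34] → .
    (1,4)@(3, 9): e=[54,-8,22] → .
    (2,4)@(5, 9): e=[18,20,30] → X
    (3,4)@(7, 9): e=[-18,48,38] → .
    (2,5)@(5, 11): e=[34,0,34] → X  [on edge]
  covered (9 px):
    . . . . . . . . .
    X X . . . . . . .
    X X . . . . . . .
    . X X . . . . . .
    . . X . . . . . .
    . . X . . . . . .
    . . . X . . . . .
    . . . . . . . . .
    . . . . . . . . .
    . . . . . . . . .
T1:
  2·area = 36  (B↔C swapped to make it positive)
  edge (12, 4)→(0, 2): d=(-12,-2) inclusive
  edge (0, 2)→(6, 0): d=(6,-2) inclusive
  edge (6, 0)→(12, 4): d=(6,4) inclusive
    (1,0)@(3, 1): e=[18,0,18] → X  [on edge]
    (2,0)@(5, 1): e=[22,4,10] → X
    (3,0)@(7, 1): e=[26,8,2] → X
    (4,0)@(9, 1): e=[30,12,-6] → .
    (1,1)@(3, 3): e=[-6,12,30] → .
    (2,1)@(5, 3): e=[-2,16,22] → .
    (3,1)@(7, 3): e=[2,20,14] → X
    (4,1)@(9, 3): e=[6,24,6] → X
    (5,1)@(11, 3): e=[10,28,-2] → .
    (3,2)@(7, 5): e=[-22,32,26] → .
    (4,2)@(9, 5): e=[-18,36,18] → .
  covered (5 px):
    . X X X . . . . .
    . . . X X . . . .
    . . . . . . . . .
    . . . . . . . . .
    . . . . . . . . .
    . . . . . . . . .
    . . . . . . . . .
    . . . . . . . . .
    . . . . . . . . .
    . . . . . . . . .
T2:
  2·area = 36
  edge (18, 8)→(16, 14): d=(-2,6) inclusive
  edge (16, 14)→(12, 8): d=(-4,-6) inclusive
  edge (12, 8)→(18, 8): d=(6,0) inclusive
    (6,4)@(13, 9): e=[28,2,6] → X
    (7,4)@(15, 9): e=[16,14,6] → X
    (8,4)@(17, 9): e=[4,26,6] → X
    (6,5)@(13, 11): e=[24,-6,18] → .
    (7,5)@(15, 11): e=[12,6,18] → X
    (8,5)@(17, 11): e=[0,18,18] → X  [on edge]
    (7,6)@(15, 13): e=[8,-2,30] → .
    (8,6)@(17, 13): e=[-4,10,30] → .
    (7,8)@(15, 17): e=[0,-18,54] → .  [on edge]
  covered (5 px):
    . . . . . . . . .
    . . . . . . . . .
    . . . . . . . . .
    . . . . . . . . .
    . . . . . . X X X
    . . . . . . . X X
    . . . . . . . . .
    . . . . . . . . .
    . . . . . . . . .
    . . . . . . . . .
T3:
  2·area = 28
  edge (6, 2)→(8, 3): d=(2,1) inclusive
  edge (8, 3)→(14, 20): d=(6,17) inclusive
  edge (14, 20)→(6, 2): d=(-8,-18) inclusive
    (3,1)@(7, 3): e=[1,17,10] → X
    (4,1)@(9, 3): e=[-1,-17,46] → .
    (3,2)@(7, 5): e=[5,29,-6] → .
    (4,3)@(9, 7): e=[7,7,14] → X
    (5,3)@(11, 7): e=[5,-27,50] → .
    (4,4)@(9, 9): e=[11,19,-2] → .
    (5,6)@(11, 13): e=[17,9,2] → X
    (6,6)@(13, 13): e=[15,-25,38] → .
    (5,7)@(11, 15): e=[21,21,-14] → .
  covered (3 px):
    . . . . . . . . .
    . . . X . . . . .
    . . . . . . . . .
    . . . . X . . . .
    . . . . . . . . .
    . . . . . . . . .
    . . . . . X . . .
    . . . . . . . . .
    . . . . . . . . .
    . . . . . . . . .
T4:
  2·area = 64
  edge (0, 0)→(8, 8): d=(8,8) inclusive
  edge (8, 8)→(7, 15): d=(-1,7) inclusive
  edge (7, 15)→(0, 0): d=(-7,-15) inclusive
    (0,0)@(1, 1): e=[0,56,8] → X  [on edge]
    (1,0)@(3, 1): e=[-16,42,38] → .
    (4,0)@(9, 1): e=[-64,0,128] → .  [on edge]
    (0,1)@(1, 3): e=[16,54,-6] → .
    (1,1)@(3, 3): e=[0,40,24] → X  [on edge]
    (2,1)@(5, 3): e=[-16,26,54] → .
    (1,2)@(3, 5): e=[16,38,10] → X
    (2,2)@(5, 5): e=[0,24,40] → X  [on edge]
    (3,2)@(7, 5): e=[-16,10,70] → .
    (1,3)@(3, 7): e=[32,36,-4] → .
    (2,3)@(5, 7): e=[16,22,26] → X
    (3,3)@(7, 7): e=[0,8,56] → X  [on edge]
    (4,4)@(9, 9): e=[0,-8,72] → .  [on edge]
    (5,5)@(11, 11): e=[0,-24,88] → .  [on edge]
    (6,6)@(13, 13): e=[0,-40,104] → .  [on edge]
    (3,7)@(7, 15): e=[64,0,0] → X  [on edge]
    (7,7)@(15, 15): e=[0,-56,120] → .  [on edge]
    (8,8)@(17, 17): e=[0,-72,136] → .  [on edge]
  covered (11 px):
    X . . . . . . . .
    . X . . . . . . .
    . X X . . . . . .
    . . X X . . . . .
    . . X X . . . . .
    . . . X . . . . .
    . . . X . . . . .
    . . . X . . . . .
    . . . . . . . . .
    . . . . . . . . .

Answer: 33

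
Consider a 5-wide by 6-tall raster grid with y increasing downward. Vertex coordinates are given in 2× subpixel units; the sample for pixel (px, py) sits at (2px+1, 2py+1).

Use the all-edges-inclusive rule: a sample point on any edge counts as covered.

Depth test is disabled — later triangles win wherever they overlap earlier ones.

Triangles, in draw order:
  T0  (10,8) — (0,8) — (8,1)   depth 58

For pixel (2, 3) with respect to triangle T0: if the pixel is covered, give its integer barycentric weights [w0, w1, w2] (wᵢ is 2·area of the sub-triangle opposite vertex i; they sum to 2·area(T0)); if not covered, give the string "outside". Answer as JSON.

T0:
  2·area = 70
  edge (10, 8)→(0, 8): d=(-10,0) inclusive
  edge (0, 8)→(8, 1): d=(8,-7) inclusive
  edge (8, 1)→(10, 8): d=(2,7) inclusive
    (3,1)@(7, 3): e=[50,9,11] → █
    (4,1)@(9, 3): e=[50,23,-3] → ·
    (2,2)@(5, 5): e=[30,11,29] → █
    (4,2)@(9, 5): e=[30,39,1] → █
    (1,3)@(3, 7): e=[10,13,47] → █
    (1,4)@(3, 9): e=[-10,29,51] → ·
    (2,4)@(5, 9): e=[-10,43,37] → ·
    (3,4)@(7, 9): e=[-10,57,23] → ·
    (4,4)@(9, 9): e=[-10,71,9] → ·
  covered (8 px):
    · · · · ·
    · · · █ ·
    · · █ █ █
    · █ █ █ █
    · · · · ·
    · · · · ·

Answer: [27,33,10]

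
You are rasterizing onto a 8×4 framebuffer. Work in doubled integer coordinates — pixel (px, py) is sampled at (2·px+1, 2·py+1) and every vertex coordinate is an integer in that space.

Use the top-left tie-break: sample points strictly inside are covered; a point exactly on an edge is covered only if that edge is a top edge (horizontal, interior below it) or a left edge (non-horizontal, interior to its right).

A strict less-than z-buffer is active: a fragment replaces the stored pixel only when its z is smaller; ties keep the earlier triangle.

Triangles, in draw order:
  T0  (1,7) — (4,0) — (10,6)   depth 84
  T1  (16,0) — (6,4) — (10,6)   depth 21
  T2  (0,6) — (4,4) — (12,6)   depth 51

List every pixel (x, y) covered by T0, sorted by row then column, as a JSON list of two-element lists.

T0:
  2·area = 60
  edge (1, 7)→(4, 0): d=(3,-7) top-left  bias=+0
  edge (4, 0)→(10, 6): d=(6,6) right/bottom  bias=-1
  edge (10, 6)→(1, 7): d=(-9,1) right/bottom  bias=-1
    (2,0)@(5, 1): e=[10,0,50] → .  [on edge]
    (1,1)@(3, 3): e=[2,24,34] → X
    (2,1)@(5, 3): e=[16,12,32] → X
    (3,1)@(7, 3): e=[30,0,30] → .  [on edge]
    (1,2)@(3, 5): e=[8,36,16] → X
    (3,2)@(7, 5): e=[36,12,12] → X
    (4,2)@(9, 5): e=[50,0,10] → .  [on edge]
    (0,3)@(1, 7): e=[0,60,0] → .  [on edge]
    (1,3)@(3, 7): e=[14,48,-2] → .
    (2,3)@(5, 7): e=[28,36,-4] → .
    (3,3)@(7, 7): e=[42,24,-6] → .
    (5,3)@(11, 7): e=[70,0,-10] → .  [on edge]
  covered (5 px):
    . . . . . . . .
    . X X . . . . .
    . X X X . . . .
    . . . . . . . .
T1:
  2·area = 36  (B↔C swapped to make it positive)
  edge (16, 0)→(10, 6): d=(-6,6) right/bottom  bias=-1
  edge (10, 6)→(6, 4): d=(-4,-2) top-left  bias=+0
  edge (6, 4)→(16, 0): d=(10,-4) top-left  bias=+0
    (7,0)@(15, 1): e=[0,30,6] → .  [on edge]
    (4,1)@(9, 3): e=[24,10,2] → X
    (5,1)@(11, 3): e=[12,14,10] → X
    (6,1)@(13, 3): e=[0,18,18] → .  [on edge]
    (4,2)@(9, 5): e=[12,2,22] → X
    (5,2)@(11, 5): e=[0,6,30] → .  [on edge]
    (4,3)@(9, 7): e=[0,-6,42] → .  [on edge]
  covered (3 px):
    . . . . . . . .
    . . . . X X . .
    . . . . X . . .
    . . . . . . . .
T2:
  2·area = 24
  edge (0, 6)→(4, 4): d=(4,-2) top-left  bias=+0
  edge (4, 4)→(12, 6): d=(8,2) right/bottom  bias=-1
  edge (12, 6)→(0, 6): d=(-12,0) right/bottom  bias=-1
    (1,2)@(3, 5): e=[2,10,12] → X
    (2,2)@(5, 5): e=[6,6,12] → X
    (3,2)@(7, 5): e=[10,2,12] → X
    (4,2)@(9, 5): e=[14,-2,12] → .
    (1,3)@(3, 7): e=[10,26,-12] → .
    (2,3)@(5, 7): e=[14,22,-12] → .
    (3,3)@(7, 7): e=[18,18,-12] → .
  covered (3 px):
    . . . . . . . .
    . . . . . . . .
    . X X X . . . .
    . . . . . . . .

Answer: [[1,1],[2,1],[1,2],[2,2],[3,2]]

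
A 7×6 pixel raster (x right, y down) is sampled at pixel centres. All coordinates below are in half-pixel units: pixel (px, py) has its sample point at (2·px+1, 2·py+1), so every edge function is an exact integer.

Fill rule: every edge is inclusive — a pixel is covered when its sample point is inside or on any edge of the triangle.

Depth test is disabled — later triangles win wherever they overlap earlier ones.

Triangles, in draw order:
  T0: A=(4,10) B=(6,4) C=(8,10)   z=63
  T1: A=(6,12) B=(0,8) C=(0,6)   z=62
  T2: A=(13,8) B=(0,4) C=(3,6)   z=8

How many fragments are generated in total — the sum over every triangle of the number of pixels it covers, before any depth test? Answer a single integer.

T0:
  2·area = 24
  edge (4, 10)→(6, 4): d=(2,-6) inclusive
  edge (6, 4)→(8, 10): d=(2,6) inclusive
  edge (8, 10)→(4, 10): d=(-4,0) inclusive
    (2,0)@(5, 1): e=[-12,0,36] → .  [on edge]
    (3,0)@(7, 1): e=[0,-12,36] → .  [on edge]
    (2,3)@(5, 7): e=[0,12,12] → X  [on edge]
    (3,3)@(7, 7): e=[12,0,12] → X  [on edge]
    (4,3)@(9, 7): e=[24,-12,12] → .
    (2,4)@(5, 9): e=[4,16,4] → X
    (4,4)@(9, 9): e=[28,-8,4] → .
    (2,5)@(5, 11): e=[8,20,-4] → .
    (3,5)@(7, 11): e=[20,8,-4] → .
  covered (4 px):
    . . . . . . .
    . . . . . . .
    . . . . . . .
    . . X X . . .
    . . X X . . .
    . . . . . . .
T1:
  2·area = 12
  edge (6, 12)→(0, 8): d=(-6,-4) inclusive
  edge (0, 8)→(0, 6): d=(0,-2) inclusive
  edge (0, 6)→(6, 12): d=(6,6) inclusive
    (0,3)@(1, 7): e=[10,2,0] → X  [on edge]
    (1,3)@(3, 7): e=[18,6,-12] → .
    (0,4)@(1, 9): e=[-2,2,12] → .
    (1,4)@(3, 9): e=[6,6,0] → X  [on edge]
    (2,4)@(5, 9): e=[14,10,-12] → .
    (1,5)@(3, 11): e=[-6,6,12] → .
    (2,5)@(5, 11): e=[2,10,0] → X  [on edge]
    (3,5)@(7, 11): e=[10,14,-12] → .
  covered (3 px):
    . . . . . . .
    . . . . . . .
    . . . . . . .
    X . . . . . .
    . X . . . . .
    . . X . . . .
T2:
  2·area = 14  (B↔C swapped to make it positive)
  edge (13, 8)→(3, 6): d=(-10,-2) inclusive
  edge (3, 6)→(0, 4): d=(-3,-2) inclusive
  edge (0, 4)→(13, 8): d=(13,4) inclusive
    (1,2)@(3, 5): e=[10,3,1] → X
    (2,2)@(5, 5): e=[14,7,-7] → .
    (1,3)@(3, 7): e=[-10,-3,27] → .
    (4,3)@(9, 7): e=[2,9,3] → X
    (5,3)@(11, 7): e=[6,13,-5] → .
    (4,4)@(9, 9): e=[-18,3,29] → .
  covered (2 px):
    . . . . . . .
    . . . . . . .
    . X . . . . .
    . . . . X . .
    . . . . . . .
    . . . . . . .

Final: 9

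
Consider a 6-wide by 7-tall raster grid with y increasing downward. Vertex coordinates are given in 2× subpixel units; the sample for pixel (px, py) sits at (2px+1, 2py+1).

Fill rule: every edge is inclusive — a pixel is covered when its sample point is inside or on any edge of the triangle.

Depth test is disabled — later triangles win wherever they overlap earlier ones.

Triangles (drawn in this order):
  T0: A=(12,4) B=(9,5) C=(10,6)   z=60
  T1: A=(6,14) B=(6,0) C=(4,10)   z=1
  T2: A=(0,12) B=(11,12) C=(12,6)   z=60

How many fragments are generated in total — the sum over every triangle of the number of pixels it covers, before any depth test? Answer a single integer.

T0:
  2·area = 4  (B↔C swapped to make it positive)
  edge (12, 4)→(10, 6): d=(-2,2) inclusive
  edge (10, 6)→(9, 5): d=(-1,-1) inclusive
  edge (9, 5)→(12, 4): d=(3,-1) inclusive
    (2,0)@(5, 1): e=[20,0,-16] → .  [on edge]
    (3,1)@(7, 3): e=[12,0,-8] → .  [on edge]
    (4,2)@(9, 5): e=[4,0,0] → X  [on edge]
    (5,2)@(11, 5): e=[0,2,2] → X  [on edge]
    (1,3)@(3, 7): e=[12,-8,0] → .  [on edge]
    (4,3)@(9, 7): e=[0,-2,6] → .  [on edge]
    (5,3)@(11, 7): e=[-4,0,8] → .  [on edge]
    (3,4)@(7, 9): e=[0,-6,10] → .  [on edge]
    (2,5)@(5, 11): e=[0,-10,14] → .  [on edge]
    (1,6)@(3, 13): e=[0,-14,18] → .  [on edge]
  covered (2 px):
    . . . . . .
    . . . . . .
    . . . . X X
    . . . . . .
    . . . . . .
    . . . . . .
    . . . . . .
T1:
  2·area = 28  (B↔C swapped to make it positive)
  edge (6, 14)→(4, 10): d=(-2,-4) inclusive
  edge (4, 10)→(6, 0): d=(2,-10) inclusive
  edge (6, 0)→(6, 14): d=(0,14) inclusive
    (2,2)@(5, 5): e=[14,0,14] → X  [on edge]
    (3,2)@(7, 5): e=[22,20,-14] → .
    (2,3)@(5, 7): e=[10,4,14] → X
    (3,3)@(7, 7): e=[18,24,-14] → .
    (2,4)@(5, 9): e=[6,8,14] → X
    (3,4)@(7, 9): e=[14,28,-14] → .
    (2,5)@(5, 11): e=[2,12,14] → X
    (3,5)@(7, 11): e=[10,32,-14] → .
    (2,6)@(5, 13): e=[-2,16,14] → .
  covered (4 px):
    . . . . . .
    . . . . . .
    . . X . . .
    . . X . . .
    . . X . . .
    . . X . . .
    . . . . . .
T2:
  2·area = 66  (B↔C swapped to make it positive)
  edge (0, 12)→(12, 6): d=(12,-6) inclusive
  edge (12, 6)→(11, 12): d=(-1,6) inclusive
  edge (11, 12)→(0, 12): d=(-11,0) inclusive
    (5,3)@(11, 7): e=[6,5,55] → X
    (3,4)@(7, 9): e=[6,27,33] → X
    (4,4)@(9, 9): e=[18,15,33] → X
    (1,5)@(3, 11): e=[6,49,11] → X
    (2,5)@(5, 11): e=[18,37,11] → X
    (1,6)@(3, 13): e=[30,47,-11] → .
    (2,6)@(5, 13): e=[42,35,-11] → .
    (3,6)@(7, 13): e=[54,23,-11] → .
    (4,6)@(9, 13): e=[66,11,-11] → .
    (5,6)@(11, 13): e=[78,-1,-11] → .
  covered (9 px):
    . . . . . .
    . . . . . .
    . . . . . .
    . . . . . X
    . . . X X X
    . X X X X X
    . . . . . .

Answer: 15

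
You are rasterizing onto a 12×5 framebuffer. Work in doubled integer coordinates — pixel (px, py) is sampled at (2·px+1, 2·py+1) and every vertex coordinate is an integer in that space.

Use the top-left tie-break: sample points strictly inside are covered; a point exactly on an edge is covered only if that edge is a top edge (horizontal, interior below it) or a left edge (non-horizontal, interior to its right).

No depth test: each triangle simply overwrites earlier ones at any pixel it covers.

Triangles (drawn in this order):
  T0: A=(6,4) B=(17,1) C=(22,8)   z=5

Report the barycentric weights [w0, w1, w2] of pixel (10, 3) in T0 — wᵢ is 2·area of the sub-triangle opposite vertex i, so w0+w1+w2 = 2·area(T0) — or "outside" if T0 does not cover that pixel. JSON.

T0:
  2·area = 92
  edge (6, 4)→(17, 1): d=(11,-3) top-left  bias=+0
  edge (17, 1)→(22, 8): d=(5,7) right/bottom  bias=-1
  edge (22, 8)→(6, 4): d=(-16,-4) top-left  bias=+0
    (8,0)@(17, 1): e=[0,0,92] → ·  [on edge]
    (5,1)@(11, 3): e=[4,52,36] → #
    (6,1)@(13, 3): e=[10,38,44] → #
    (7,1)@(15, 3): e=[16,24,52] → #
    (8,1)@(17, 3): e=[22,10,60] → #
    (9,1)@(19, 3): e=[28,-4,68] → ·
    (5,2)@(11, 5): e=[26,62,4] → #
    (9,2)@(19, 5): e=[50,6,36] → #
    (10,2)@(21, 5): e=[56,-8,44] → ·
    (5,3)@(11, 7): e=[48,72,-28] → ·
    (6,3)@(13, 7): e=[54,58,-20] → ·
    (7,3)@(15, 7): e=[60,44,-12] → ·
  covered (11 px):
    · · · · · · · · · · · ·
    · · · · · # # # # · · ·
    · · · · · # # # # # · ·
    · · · · · · · · · # # ·
    · · · · · · · · · · · ·

Answer: [2,12,78]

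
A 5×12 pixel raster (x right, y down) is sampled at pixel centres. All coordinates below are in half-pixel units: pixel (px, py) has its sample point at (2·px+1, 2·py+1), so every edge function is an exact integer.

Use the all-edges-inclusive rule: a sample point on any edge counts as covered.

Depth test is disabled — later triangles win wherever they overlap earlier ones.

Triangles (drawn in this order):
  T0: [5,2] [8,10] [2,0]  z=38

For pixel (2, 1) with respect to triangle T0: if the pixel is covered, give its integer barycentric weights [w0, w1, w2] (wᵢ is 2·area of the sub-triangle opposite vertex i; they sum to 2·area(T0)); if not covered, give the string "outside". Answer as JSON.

T0:
  2·area = 18
  edge (5, 2)→(8, 10): d=(3,8) inclusive
  edge (8, 10)→(2, 0): d=(-6,-10) inclusive
  edge (2, 0)→(5, 2): d=(3,2) inclusive
    (1,0)@(3, 1): e=[13,4,1] → █
    (2,0)@(5, 1): e=[-3,24,-3] → ·
    (1,1)@(3, 3): e=[19,-8,7] → ·
    (2,1)@(5, 3): e=[3,12,3] → █
    (3,1)@(7, 3): e=[-13,32,-1] → ·
    (2,2)@(5, 5): e=[9,0,9] → █  [on edge]
    (3,2)@(7, 5): e=[-7,20,5] → ·
    (2,3)@(5, 7): e=[15,-12,15] → ·
  covered (3 px):
    · █ · · ·
    · · █ · ·
    · · █ · ·
    · · · · ·
    · · · · ·
    · · · · ·
    · · · · ·
    · · · · ·
    · · · · ·
    · · · · ·
    · · · · ·
    · · · · ·

Result: [12,3,3]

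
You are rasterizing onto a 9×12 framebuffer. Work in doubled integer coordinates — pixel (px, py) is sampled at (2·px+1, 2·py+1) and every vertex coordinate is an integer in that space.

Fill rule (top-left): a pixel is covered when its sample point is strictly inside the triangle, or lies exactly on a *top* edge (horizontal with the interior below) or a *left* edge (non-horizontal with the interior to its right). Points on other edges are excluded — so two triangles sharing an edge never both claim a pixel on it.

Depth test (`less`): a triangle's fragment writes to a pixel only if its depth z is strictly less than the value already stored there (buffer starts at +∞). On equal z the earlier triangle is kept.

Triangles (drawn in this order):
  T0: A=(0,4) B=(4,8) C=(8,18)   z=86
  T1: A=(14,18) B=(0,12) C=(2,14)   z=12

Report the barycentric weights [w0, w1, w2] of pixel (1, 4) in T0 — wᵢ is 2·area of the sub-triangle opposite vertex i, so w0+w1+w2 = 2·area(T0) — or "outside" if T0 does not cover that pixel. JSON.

T0:
  2·area = 24
  edge (0, 4)→(4, 8): d=(4,4) right/bottom  bias=-1
  edge (4, 8)→(8, 18): d=(4,10) right/bottom  bias=-1
  edge (8, 18)→(0, 4): d=(-8,-14) top-left  bias=+0
    (0,2)@(1, 5): e=[0,18,6] → ·  [on edge]
    (1,3)@(3, 7): e=[0,6,18] → ·  [on edge]
    (1,4)@(3, 9): e=[8,14,2] → █
    (2,4)@(5, 9): e=[0,-6,30] → ·  [on edge]
    (1,5)@(3, 11): e=[16,22,-14] → ·
    (2,5)@(5, 11): e=[8,2,14] → █
    (3,5)@(7, 11): e=[0,-18,42] → ·  [on edge]
    (2,6)@(5, 13): e=[16,10,-2] → ·
    (4,6)@(9, 13): e=[0,-30,54] → ·  [on edge]
    (5,7)@(11, 15): e=[0,-42,66] → ·  [on edge]
    (6,8)@(13, 17): e=[0,-54,78] → ·  [on edge]
    (7,9)@(15, 19): e=[0,-66,90] → ·  [on edge]
    (8,10)@(17, 21): e=[0,-78,102] → ·  [on edge]
  covered (2 px):
    · · · · · · · · ·
    · · · · · · · · ·
    · · · · · · · · ·
    · · · · · · · · ·
    · █ · · · · · · ·
    · · █ · · · · · ·
    · · · · · · · · ·
    · · · · · · · · ·
    · · · · · · · · ·
    · · · · · · · · ·
    · · · · · · · · ·
    · · · · · · · · ·
T1:
  2·area = 16  (B↔C swapped to make it positive)
  edge (14, 18)→(2, 14): d=(-12,-4) top-left  bias=+0
  edge (2, 14)→(0, 12): d=(-2,-2) top-left  bias=+0
  edge (0, 12)→(14, 18): d=(14,6) right/bottom  bias=-1
    (0,6)@(1, 13): e=[8,0,8] → █  [on edge]
    (1,6)@(3, 13): e=[16,4,-4] → ·
    (0,7)@(1, 15): e=[-16,-4,36] → ·
    (1,7)@(3, 15): e=[-8,0,24] → ·  [on edge]
    (2,7)@(5, 15): e=[0,4,12] → █  [on edge]
    (3,7)@(7, 15): e=[8,8,0] → ·  [on edge]
    (2,8)@(5, 17): e=[-24,0,40] → ·  [on edge]
    (5,8)@(11, 17): e=[0,12,4] → █  [on edge]
    (6,8)@(13, 17): e=[8,16,-8] → ·
    (3,9)@(7, 19): e=[-40,0,56] → ·  [on edge]
    (5,9)@(11, 19): e=[-24,8,32] → ·
    (8,9)@(17, 19): e=[0,20,-4] → ·  [on edge]
    (4,10)@(9, 21): e=[-56,0,72] → ·  [on edge]
    (5,11)@(11, 23): e=[-72,0,88] → ·  [on edge]
  covered (3 px):
    · · · · · · · · ·
    · · · · · · · · ·
    · · · · · · · · ·
    · · · · · · · · ·
    · · · · · · · · ·
    · · · · · · · · ·
    █ · · · · · · · ·
    · · █ · · · · · ·
    · · · · · █ · · ·
    · · · · · · · · ·
    · · · · · · · · ·
    · · · · · · · · ·

Answer: [14,2,8]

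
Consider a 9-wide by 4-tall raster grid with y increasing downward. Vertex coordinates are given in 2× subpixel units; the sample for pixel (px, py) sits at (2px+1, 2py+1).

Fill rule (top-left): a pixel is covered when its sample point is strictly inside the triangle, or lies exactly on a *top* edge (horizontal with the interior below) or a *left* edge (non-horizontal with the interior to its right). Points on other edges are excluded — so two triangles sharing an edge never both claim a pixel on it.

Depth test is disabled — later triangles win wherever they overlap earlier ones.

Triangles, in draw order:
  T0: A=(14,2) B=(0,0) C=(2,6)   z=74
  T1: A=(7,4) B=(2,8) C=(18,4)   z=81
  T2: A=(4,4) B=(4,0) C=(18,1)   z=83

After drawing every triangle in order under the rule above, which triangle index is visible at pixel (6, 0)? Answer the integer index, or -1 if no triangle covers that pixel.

T0:
  2·area = 80  (B↔C swapped to make it positive)
  edge (14, 2)→(2, 6): d=(-12,4) right/bottom  bias=-1
  edge (2, 6)→(0, 0): d=(-2,-6) top-left  bias=+0
  edge (0, 0)→(14, 2): d=(14,2) right/bottom  bias=-1
    (0,0)@(1, 1): e=[64,4,12] → █
    (1,0)@(3, 1): e=[56,16,8] → █
    (2,0)@(5, 1): e=[48,28,4] → █
    (3,0)@(7, 1): e=[40,40,0] → ·  [on edge]
    (8,0)@(17, 1): e=[0,100,-20] → ·  [on edge]
    (0,1)@(1, 3): e=[40,0,40] → █  [on edge]
    (3,1)@(7, 3): e=[16,36,28] → █
    (4,1)@(9, 3): e=[8,48,24] → █
    (5,1)@(11, 3): e=[0,60,20] → ·  [on edge]
    (0,2)@(1, 5): e=[16,-4,68] → ·
    (1,2)@(3, 5): e=[8,8,64] → █
    (2,2)@(5, 5): e=[0,20,60] → ·  [on edge]
  covered (9 px):
    █ █ █ · · · · · ·
    █ █ █ █ █ · · · ·
    · █ · · · · · · ·
    · · · · · · · · ·
T1:
  2·area = 44  (B↔C swapped to make it positive)
  edge (7, 4)→(18, 4): d=(11,0) top-left  bias=+0
  edge (18, 4)→(2, 8): d=(-16,4) right/bottom  bias=-1
  edge (2, 8)→(7, 4): d=(5,-4) top-left  bias=+0
    (3,2)@(7, 5): e=[11,28,5] → █
    (4,2)@(9, 5): e=[11,20,13] → █
    (5,2)@(11, 5): e=[11,12,21] → █
    (6,2)@(13, 5): e=[11,4,29] → █
    (7,2)@(15, 5): e=[11,-4,37] → ·
    (2,3)@(5, 7): e=[33,4,7] → █
    (3,3)@(7, 7): e=[33,-4,15] → ·
    (4,3)@(9, 7): e=[33,-12,23] → ·
    (5,3)@(11, 7): e=[33,-20,31] → ·
    (6,3)@(13, 7): e=[33,-28,39] → ·
  covered (5 px):
    · · · · · · · · ·
    · · · · · · · · ·
    · · · █ █ █ █ · ·
    · · █ · · · · · ·
T2:
  2·area = 56
  edge (4, 4)→(4, 0): d=(0,-4) top-left  bias=+0
  edge (4, 0)→(18, 1): d=(14,1) right/bottom  bias=-1
  edge (18, 1)→(4, 4): d=(-14,3) right/bottom  bias=-1
    (2,0)@(5, 1): e=[4,13,39] → █
    (3,0)@(7, 1): e=[12,11,33] → █
    (4,0)@(9, 1): e=[20,9,27] → █
    (5,0)@(11, 1): e=[28,7,21] → █
    (6,0)@(13, 1): e=[36,5,15] → █
    (7,0)@(15, 1): e=[44,3,9] → █
    (8,0)@(17, 1): e=[52,1,3] → █
    (2,1)@(5, 3): e=[4,41,11] → █
    (4,1)@(9, 3): e=[20,37,-1] → ·
    (5,1)@(11, 3): e=[28,35,-7] → ·
    (6,1)@(13, 3): e=[36,33,-13] → ·
    (7,1)@(15, 3): e=[44,31,-19] → ·
  covered (9 px):
    · · █ █ █ █ █ █ █
    · · █ █ · · · · ·
    · · · · · · · · ·
    · · · · · · · · ·

Z-buffer (winner per pixel, '.' = empty):
  0 0 2 2 2 2 2 2 2
  0 0 2 2 0 . . . .
  . 0 . 1 1 1 1 . .
  . . 1 . . . . . .

Final: 2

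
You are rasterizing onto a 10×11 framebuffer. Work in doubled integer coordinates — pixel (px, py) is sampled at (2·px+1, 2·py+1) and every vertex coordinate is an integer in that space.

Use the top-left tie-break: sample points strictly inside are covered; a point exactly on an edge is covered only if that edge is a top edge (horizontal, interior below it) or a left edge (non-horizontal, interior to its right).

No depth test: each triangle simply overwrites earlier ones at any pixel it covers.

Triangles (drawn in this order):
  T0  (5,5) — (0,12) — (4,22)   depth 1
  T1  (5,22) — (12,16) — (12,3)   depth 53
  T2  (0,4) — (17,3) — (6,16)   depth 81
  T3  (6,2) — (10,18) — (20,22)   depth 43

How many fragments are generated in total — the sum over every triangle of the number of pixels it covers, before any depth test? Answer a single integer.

T0:
  2·area = 78  (B↔C swapped to make it positive)
  edge (5, 5)→(4, 22): d=(-1,17) right/bottom  bias=-1
  edge (4, 22)→(0, 12): d=(-4,-10) top-left  bias=+0
  edge (0, 12)→(5, 5): d=(5,-7) top-left  bias=+0
    (2,2)@(5, 5): e=[0,78,0] → ·  [on edge]
    (1,4)@(3, 9): e=[30,42,6] → █
    (2,4)@(5, 9): e=[-4,62,20] → ·
    (0,5)@(1, 11): e=[62,14,2] → █
    (2,5)@(5, 11): e=[-6,54,30] → ·
    (0,6)@(1, 13): e=[60,6,12] → █
    (2,6)@(5, 13): e=[-8,46,40] → ·
    (0,7)@(1, 15): e=[58,-2,22] → ·
    (1,7)@(3, 15): e=[24,18,36] → █
    (2,7)@(5, 15): e=[-10,38,50] → ·
    (1,8)@(3, 17): e=[22,10,46] → █
    (2,8)@(5, 17): e=[-12,30,60] → ·
  covered (8 px):
    · · · · · · · · · ·
    · · · · · · · · · ·
    · · · · · · · · · ·
    · · · · · · · · · ·
    · █ · · · · · · · ·
    █ █ · · · · · · · ·
    █ █ · · · · · · · ·
    · █ · · · · · · · ·
    · █ · · · · · · · ·
    · █ · · · · · · · ·
    · · · · · · · · · ·
T1:
  2·area = 91  (B↔C swapped to make it positive)
  edge (5, 22)→(12, 3): d=(7,-19) top-left  bias=+0
  edge (12, 3)→(12, 16): d=(0,13) right/bottom  bias=-1
  edge (12, 16)→(5, 22): d=(-7,6) right/bottom  bias=-1
    (5,3)@(11, 7): e=[9,13,69] → █
    (6,3)@(13, 7): e=[47,-13,57] → ·
    (5,4)@(11, 9): e=[23,13,55] → █
    (6,4)@(13, 9): e=[61,-13,43] → ·
    (5,5)@(11, 11): e=[37,13,41] → █
    (6,5)@(13, 11): e=[75,-13,29] → ·
    (4,6)@(9, 13): e=[13,39,39] → █
    (6,6)@(13, 13): e=[89,-13,15] → ·
    (4,7)@(9, 15): e=[27,39,25] → █
    (6,7)@(13, 15): e=[103,-13,1] → ·
    (3,8)@(7, 17): e=[3,65,23] → █
    (5,8)@(11, 17): e=[79,13,-1] → ·
  covered (10 px):
    · · · · · · · · · ·
    · · · · · · · · · ·
    · · · · · · · · · ·
    · · · · · █ · · · ·
    · · · · · █ · · · ·
    · · · · · █ · · · ·
    · · · · █ █ · · · ·
    · · · · █ █ · · · ·
    · · · █ █ · · · · ·
    · · · █ · · · · · ·
    · · · · · · · · · ·
T2:
  2·area = 210
  edge (0, 4)→(17, 3): d=(17,-1) top-left  bias=+0
  edge (17, 3)→(6, 16): d=(-11,13) right/bottom  bias=-1
  edge (6, 16)→(0, 4): d=(-6,-12) top-left  bias=+0
    (8,1)@(17, 3): e=[0,0,210] → ·  [on edge]
    (0,2)@(1, 5): e=[18,186,6] → █
    (1,2)@(3, 5): e=[20,160,30] → █
    (2,2)@(5, 5): e=[22,134,54] → █
    (3,2)@(7, 5): e=[24,108,78] → █
    (4,2)@(9, 5): e=[26,82,102] → █
    (5,2)@(11, 5): e=[28,56,126] → █
    (6,2)@(13, 5): e=[30,30,150] → █
    (7,2)@(15, 5): e=[32,4,174] → █
    (8,2)@(17, 5): e=[34,-22,198] → ·
    (0,3)@(1, 7): e=[52,164,-6] → ·
    (1,3)@(3, 7): e=[54,138,18] → █
  covered (24 px):
    · · · · · · · · · ·
    · · · · · · · · · ·
    █ █ █ █ █ █ █ █ · ·
    · █ █ █ █ █ █ · · ·
    · █ █ █ █ █ · · · ·
    · · █ █ █ · · · · ·
    · · █ █ · · · · · ·
    · · · · · · · · · ·
    · · · · · · · · · ·
    · · · · · · · · · ·
    · · · · · · · · · ·
T3:
  2·area = 144  (B↔C swapped to make it positive)
  edge (6, 2)→(20, 22): d=(14,20) right/bottom  bias=-1
  edge (20, 22)→(10, 18): d=(-10,-4) top-left  bias=+0
  edge (10, 18)→(6, 2): d=(-4,-16) top-left  bias=+0
    (3,2)@(7, 5): e=[22,118,4] → █
    (4,2)@(9, 5): e=[-18,126,36] → ·
    (3,3)@(7, 7): e=[50,98,-4] → ·
    (4,3)@(9, 7): e=[10,106,28] → █
    (5,3)@(11, 7): e=[-30,114,60] → ·
    (4,4)@(9, 9): e=[38,86,20] → █
    (5,4)@(11, 9): e=[-2,94,52] → ·
    (4,5)@(9, 11): e=[66,66,12] → █
    (5,5)@(11, 11): e=[26,74,44] → █
    (6,5)@(13, 11): e=[-14,82,76] → ·
    (4,6)@(9, 13): e=[94,46,4] → █
    (6,6)@(13, 13): e=[14,62,68] → █
  covered (18 px):
    · · · · · · · · · ·
    · · · · · · · · · ·
    · · · █ · · · · · ·
    · · · · █ · · · · ·
    · · · · █ · · · · ·
    · · · · █ █ · · · ·
    · · · · █ █ █ · · ·
    · · · · · █ █ █ · ·
    · · · · · █ █ █ · ·
    · · · · · · █ █ █ ·
    · · · · · · · · · █

Result: 60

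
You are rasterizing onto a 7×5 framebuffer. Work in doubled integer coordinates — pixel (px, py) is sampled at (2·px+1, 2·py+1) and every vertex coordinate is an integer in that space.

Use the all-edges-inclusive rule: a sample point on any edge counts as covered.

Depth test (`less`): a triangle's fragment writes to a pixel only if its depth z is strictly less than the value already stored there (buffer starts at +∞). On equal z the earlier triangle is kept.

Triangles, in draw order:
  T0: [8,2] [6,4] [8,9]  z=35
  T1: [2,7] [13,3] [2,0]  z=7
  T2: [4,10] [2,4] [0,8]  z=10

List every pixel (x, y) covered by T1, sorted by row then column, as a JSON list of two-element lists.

T0:
  2·area = 14  (B↔C swapped to make it positive)
  edge (8, 2)→(8, 9): d=(0,7) inclusive
  edge (8, 9)→(6, 4): d=(-2,-5) inclusive
  edge (6, 4)→(8, 2): d=(2,-2) inclusive
    (4,0)@(9, 1): e=[-7,21,0] → .  [on edge]
    (3,1)@(7, 3): e=[7,7,0] → X  [on edge]
    (4,1)@(9, 3): e=[-7,17,4] → .
    (2,2)@(5, 5): e=[21,-7,0] → .  [on edge]
    (3,2)@(7, 5): e=[7,3,4] → X
    (4,2)@(9, 5): e=[-7,13,8] → .
    (1,3)@(3, 7): e=[35,-21,0] → .  [on edge]
    (3,3)@(7, 7): e=[7,-1,8] → .
    (0,4)@(1, 9): e=[49,-35,0] → .  [on edge]
  covered (2 px):
    . . . . . . .
    . . . X . . .
    . . . X . . .
    . . . . . . .
    . . . . . . .
T1:
  2·area = 77  (B↔C swapped to make it positive)
  edge (2, 7)→(2, 0): d=(0,-7) inclusive
  edge (2, 0)→(13, 3): d=(11,3) inclusive
  edge (13, 3)→(2, 7): d=(-11,4) inclusive
    (1,0)@(3, 1): e=[7,8,62] → X
    (2,0)@(5, 1): e=[21,2,54] → X
    (3,0)@(7, 1): e=[35,-4,46] → .
    (1,1)@(3, 3): e=[7,30,40] → X
    (3,1)@(7, 3): e=[35,18,24] → X
    (4,1)@(9, 3): e=[49,12,16] → X
    (5,1)@(11, 3): e=[63,6,8] → X
    (6,1)@(13, 3): e=[77,0,0] → X  [on edge]
    (1,2)@(3, 5): e=[7,52,18] → X
    (4,2)@(9, 5): e=[49,34,-6] → .
    (5,2)@(11, 5): e=[63,28,-14] → .
    (6,2)@(13, 5): e=[77,22,-22] → .
  covered (11 px):
    . X X . . . .
    . X X X X X X
    . X X X . . .
    . . . . . . .
    . . . . . . .
T2:
  2·area = 20  (B↔C swapped to make it positive)
  edge (4, 10)→(0, 8): d=(-4,-2) inclusive
  edge (0, 8)→(2, 4): d=(2,-4) inclusive
  edge (2, 4)→(4, 10): d=(2,6) inclusive
    (0,0)@(1, 1): e=[30,-10,0] → .  [on edge]
    (0,3)@(1, 7): e=[6,2,12] → X
    (1,3)@(3, 7): e=[10,10,0] → X  [on edge]
    (2,3)@(5, 7): e=[14,18,-12] → .
    (0,4)@(1, 9): e=[-2,6,16] → .
    (1,4)@(3, 9): e=[2,14,4] → X
    (2,4)@(5, 9): e=[6,22,-8] → .
  covered (3 px):
    . . . . . . .
    . . . . . . .
    . . . . . . .
    X X . . . . .
    . X . . . . .

Result: [[1,0],[2,0],[1,1],[2,1],[3,1],[4,1],[5,1],[6,1],[1,2],[2,2],[3,2]]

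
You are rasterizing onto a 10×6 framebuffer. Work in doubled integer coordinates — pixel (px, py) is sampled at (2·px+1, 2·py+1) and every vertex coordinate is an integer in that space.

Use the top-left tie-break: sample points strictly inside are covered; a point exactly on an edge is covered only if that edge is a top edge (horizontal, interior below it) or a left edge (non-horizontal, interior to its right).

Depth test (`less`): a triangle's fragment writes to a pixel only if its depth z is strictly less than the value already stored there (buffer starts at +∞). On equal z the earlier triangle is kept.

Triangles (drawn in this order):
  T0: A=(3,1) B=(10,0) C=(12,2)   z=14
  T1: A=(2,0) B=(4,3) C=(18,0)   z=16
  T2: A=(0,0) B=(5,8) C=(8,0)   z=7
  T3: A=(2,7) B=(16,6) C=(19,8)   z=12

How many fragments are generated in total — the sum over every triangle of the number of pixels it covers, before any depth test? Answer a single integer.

T0:
  2·area = 16
  edge (3, 1)→(10, 0): d=(7,-1) top-left  bias=+0
  edge (10, 0)→(12, 2): d=(2,2) right/bottom  bias=-1
  edge (12, 2)→(3, 1): d=(-9,-1) top-left  bias=+0
    (1,0)@(3, 1): e=[0,16,0] → X  [on edge]
    (2,0)@(5, 1): e=[2,12,2] → X
    (3,0)@(7, 1): e=[4,8,4] → X
    (4,0)@(9, 1): e=[6,4,6] → X
    (5,0)@(11, 1): e=[8,0,8] → .  [on edge]
    (1,1)@(3, 3): e=[14,20,-18] → .
    (2,1)@(5, 3): e=[16,16,-16] → .
    (3,1)@(7, 3): e=[18,12,-14] → .
    (4,1)@(9, 3): e=[20,8,-12] → .
    (6,1)@(13, 3): e=[24,0,-8] → .  [on edge]
    (7,2)@(15, 5): e=[40,0,-24] → .  [on edge]
    (8,3)@(17, 7): e=[56,0,-40] → .  [on edge]
    (9,4)@(19, 9): e=[72,0,-56] → .  [on edge]
  covered (4 px):
    . X X X X . . . . .
    . . . . . . . . . .
    . . . . . . . . . .
    . . . . . . . . . .
    . . . . . . . . . .
    . . . . . . . . . .
T1:
  2·area = 48  (B↔C swapped to make it positive)
  edge (2, 0)→(18, 0): d=(16,0) top-left  bias=+0
  edge (18, 0)→(4, 3): d=(-14,3) right/bottom  bias=-1
  edge (4, 3)→(2, 0): d=(-2,-3) top-left  bias=+0
    (1,0)@(3, 1): e=[16,31,1] → X
    (2,0)@(5, 1): e=[16,25,7] → X
    (3,0)@(7, 1): e=[16,19,13] → X
    (4,0)@(9, 1): e=[16,13,19] → X
    (5,0)@(11, 1): e=[16,7,25] → X
    (6,0)@(13, 1): e=[16,1,31] → X
    (7,0)@(15, 1): e=[16,-5,37] → .
    (1,1)@(3, 3): e=[48,3,-3] → .
    (2,1)@(5, 3): e=[48,-3,3] → .
    (3,1)@(7, 3): e=[48,-9,9] → .
    (4,1)@(9, 3): e=[48,-15,15] → .
    (5,1)@(11, 3): e=[48,-21,21] → .
  covered (6 px):
    . X X X X X X . . .
    . . . . . . . . . .
    . . . . . . . . . .
    . . . . . . . . . .
    . . . . . . . . . .
    . . . . . . . . . .
T2:
  2·area = 64  (B↔C swapped to make it positive)
  edge (0, 0)→(8, 0): d=(8,0) top-left  bias=+0
  edge (8, 0)→(5, 8): d=(-3,8) right/bottom  bias=-1
  edge (5, 8)→(0, 0): d=(-5,-8) top-left  bias=+0
    (0,0)@(1, 1): e=[8,53,3] → X
    (1,0)@(3, 1): e=[8,37,19] → X
    (2,0)@(5, 1): e=[8,21,35] → X
    (3,0)@(7, 1): e=[8,5,51] → X
    (4,0)@(9, 1): e=[8,-11,67] → .
    (0,1)@(1, 3): e=[24,47,-7] → .
    (1,1)@(3, 3): e=[24,31,9] → X
    (3,1)@(7, 3): e=[24,-1,41] → .
    (1,2)@(3, 5): e=[40,25,-1] → .
    (2,2)@(5, 5): e=[40,9,15] → X
    (3,2)@(7, 5): e=[40,-7,31] → .
    (2,3)@(5, 7): e=[56,3,5] → X
  covered (8 px):
    X X X X . . . . . .
    . X X . . . . . . .
    . . X . . . . . . .
    . . X . . . . . . .
    . . . . . . . . . .
    . . . . . . . . . .
T3:
  2·area = 31
  edge (2, 7)→(16, 6): d=(14,-1) top-left  bias=+0
  edge (16, 6)→(19, 8): d=(3,2) right/bottom  bias=-1
  edge (19, 8)→(2, 7): d=(-17,-1) top-left  bias=+0
    (1,3)@(3, 7): e=[1,29,1] → X
    (2,3)@(5, 7): e=[3,25,3] → X
    (3,3)@(7, 7): e=[5,21,5] → X
    (4,3)@(9, 7): e=[7,17,7] → X
    (5,3)@(11, 7): e=[9,13,9] → X
    (6,3)@(13, 7): e=[11,9,11] → X
    (7,3)@(15, 7): e=[13,5,13] → X
    (8,3)@(17, 7): e=[15,1,15] → X
    (9,3)@(19, 7): e=[17,-3,17] → .
    (1,4)@(3, 9): e=[29,35,-33] → .
    (2,4)@(5, 9): e=[31,31,-31] → .
    (3,4)@(7, 9): e=[33,27,-29] → .
  covered (8 px):
    . . . . . . . . . .
    . . . . . . . . . .
    . . . . . . . . . .
    . X X X X X X X X .
    . . . . . . . . . .
    . . . . . . . . . .

Result: 26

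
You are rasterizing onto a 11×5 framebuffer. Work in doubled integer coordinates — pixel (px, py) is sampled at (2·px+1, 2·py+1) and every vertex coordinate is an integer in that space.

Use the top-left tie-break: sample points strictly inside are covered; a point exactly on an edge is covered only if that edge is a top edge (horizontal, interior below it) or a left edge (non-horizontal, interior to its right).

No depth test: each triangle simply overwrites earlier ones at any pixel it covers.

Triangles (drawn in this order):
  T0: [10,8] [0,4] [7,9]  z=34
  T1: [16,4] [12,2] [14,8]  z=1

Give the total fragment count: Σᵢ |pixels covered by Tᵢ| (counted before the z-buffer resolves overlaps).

T0:
  2·area = 22  (B↔C swapped to make it positive)
  edge (10, 8)→(7, 9): d=(-3,1) right/bottom  bias=-1
  edge (7, 9)→(0, 4): d=(-7,-5) top-left  bias=+0
  edge (0, 4)→(10, 8): d=(10,4) right/bottom  bias=-1
    (9,2)@(19, 5): e=[0,88,-66] → ·  [on edge]
    (2,3)@(5, 7): e=[8,4,10] → █
    (3,3)@(7, 7): e=[6,14,2] → █
    (4,3)@(9, 7): e=[4,24,-6] → ·
    (6,3)@(13, 7): e=[0,44,-22] → ·  [on edge]
    (2,4)@(5, 9): e=[2,-10,30] → ·
    (3,4)@(7, 9): e=[0,0,22] → ·  [on edge]
  covered (2 px):
    · · · · · · · · · · ·
    · · · · · · · · · · ·
    · · · · · · · · · · ·
    · · █ █ · · · · · · ·
    · · · · · · · · · · ·
T1:
  2·area = 20  (B↔C swapped to make it positive)
  edge (16, 4)→(14, 8): d=(-2,4) right/bottom  bias=-1
  edge (14, 8)→(12, 2): d=(-2,-6) top-left  bias=+0
  edge (12, 2)→(16, 4): d=(4,2) right/bottom  bias=-1
    (6,1)@(13, 3): e=[14,4,2] → █
    (7,1)@(15, 3): e=[6,16,-2] → ·
    (6,2)@(13, 5): e=[10,0,10] → █  [on edge]
    (7,2)@(15, 5): e=[2,12,6] → █
    (8,2)@(17, 5): e=[-6,24,2] → ·
    (6,3)@(13, 7): e=[6,-4,18] → ·
    (7,3)@(15, 7): e=[-2,8,14] → ·
  covered (3 px):
    · · · · · · · · · · ·
    · · · · · · █ · · · ·
    · · · · · · █ █ · · ·
    · · · · · · · · · · ·
    · · · · · · · · · · ·

Result: 5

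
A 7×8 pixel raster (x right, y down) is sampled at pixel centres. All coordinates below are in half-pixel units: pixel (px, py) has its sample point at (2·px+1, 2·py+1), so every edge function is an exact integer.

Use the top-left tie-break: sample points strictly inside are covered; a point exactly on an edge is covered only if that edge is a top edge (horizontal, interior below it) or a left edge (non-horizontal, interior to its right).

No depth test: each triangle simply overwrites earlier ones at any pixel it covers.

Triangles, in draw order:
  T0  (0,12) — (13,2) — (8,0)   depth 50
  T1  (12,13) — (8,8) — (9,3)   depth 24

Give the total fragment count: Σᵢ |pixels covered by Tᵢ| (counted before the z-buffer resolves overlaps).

T0:
  2·area = 76  (B↔C swapped to make it positive)
  edge (0, 12)→(8, 0): d=(8,-12) top-left  bias=+0
  edge (8, 0)→(13, 2): d=(5,2) right/bottom  bias=-1
  edge (13, 2)→(0, 12): d=(-13,10) right/bottom  bias=-1
    (4,0)@(9, 1): e=[20,3,53] → X
    (5,0)@(11, 1): e=[44,-1,33] → .
    (3,1)@(7, 3): e=[12,17,47] → X
    (5,1)@(11, 3): e=[60,9,7] → X
    (6,1)@(13, 3): e=[84,5,-13] → .
    (2,2)@(5, 5): e=[4,31,41] → X
    (5,2)@(11, 5): e=[76,19,-19] → .
    (2,3)@(5, 7): e=[20,41,15] → X
    (3,3)@(7, 7): e=[44,37,-5] → .
    (4,3)@(9, 7): e=[68,33,-25] → .
    (1,4)@(3, 9): e=[12,55,9] → X
    (2,4)@(5, 9): e=[36,51,-11] → .
  covered (10 px):
    . . . . X . .
    . . . X X X .
    . . X X X . .
    . . X . . . .
    . X . . . . .
    X . . . . . .
    . . . . . . .
    . . . . . . .
T1:
  2·area = 25
  edge (12, 13)→(8, 8): d=(-4,-5) top-left  bias=+0
  edge (8, 8)→(9, 3): d=(1,-5) top-left  bias=+0
  edge (9, 3)→(12, 13): d=(3,10) right/bottom  bias=-1
    (4,1)@(9, 3): e=[25,0,0] → .  [on edge]
    (4,2)@(9, 5): e=[17,2,6] → X
    (5,2)@(11, 5): e=[27,12,-14] → .
    (4,3)@(9, 7): e=[9,4,12] → X
    (5,3)@(11, 7): e=[19,14,-8] → .
    (4,4)@(9, 9): e=[1,6,18] → X
    (5,4)@(11, 9): e=[11,16,-2] → .
    (4,5)@(9, 11): e=[-7,8,24] → .
    (5,5)@(11, 11): e=[3,18,4] → X
    (6,5)@(13, 11): e=[13,28,-16] → .
    (3,6)@(7, 13): e=[-25,0,50] → .  [on edge]
    (5,6)@(11, 13): e=[-5,20,10] → .
  covered (4 px):
    . . . . . . .
    . . . . . . .
    . . . . X . .
    . . . . X . .
    . . . . X . .
    . . . . . X .
    . . . . . . .
    . . . . . . .

Answer: 14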